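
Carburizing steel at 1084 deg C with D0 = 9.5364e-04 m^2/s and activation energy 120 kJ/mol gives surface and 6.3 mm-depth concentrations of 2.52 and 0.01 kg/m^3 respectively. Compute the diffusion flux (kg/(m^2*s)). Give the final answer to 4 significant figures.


Step 1: D = D0 * exp(-Qd/(R*T))
T = 1084 + 273.15 = 1357.15 K
D = 9.5364e-04 * exp(-120e3 / (8.314 * 1357.15)) = 2.29404e-08 m^2/s
Step 2: J = D * (C1 - C2) / dx
J = 2.29404e-08 * (2.52 - 0.01) / 6.3e-03
J = 9.14e-06 kg/(m^2*s)


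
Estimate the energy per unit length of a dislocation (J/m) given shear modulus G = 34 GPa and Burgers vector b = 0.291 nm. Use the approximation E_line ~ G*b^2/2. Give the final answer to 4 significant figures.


E = G*b^2/2
b = 0.291 nm = 2.91e-10 m
G = 34 GPa = 3.4e+10 Pa
E = 0.5 * 3.4e+10 * (2.91e-10)^2
E = 1.44e-09 J/m


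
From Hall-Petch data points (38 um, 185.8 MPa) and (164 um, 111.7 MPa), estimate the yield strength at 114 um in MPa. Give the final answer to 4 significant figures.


sigma_y = sigma0 + k / sqrt(d)
1/sqrt(d1) = 1/sqrt(3.8e-05) = 162.221;  1/sqrt(d2) = 78.0869
k = (sigma1 - sigma2) / (1/sqrt(d1) - 1/sqrt(d2)) = (185.8 - 111.7) / (162.221 - 78.0869) = 0.880732 MPa*m^0.5
sigma0 = sigma1 - k/sqrt(d1) = 185.8 - 0.880732*162.221 = 42.9264 MPa
sigma_y(d3) = 42.9264 + 0.880732 / sqrt(1.14e-04) = 125.4 MPa


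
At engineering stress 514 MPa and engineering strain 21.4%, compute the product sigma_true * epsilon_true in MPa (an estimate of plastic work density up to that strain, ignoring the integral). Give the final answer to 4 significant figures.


sigma_true = sigma_eng * (1 + epsilon_eng)
sigma_true = 514 * (1 + 0.214) = 623.996 MPa
epsilon_true = ln(1 + epsilon_eng)
epsilon_true = ln(1 + 0.214) = 0.193921
sigma_true * epsilon_true = 623.996 * 0.193921 = 121 MPa


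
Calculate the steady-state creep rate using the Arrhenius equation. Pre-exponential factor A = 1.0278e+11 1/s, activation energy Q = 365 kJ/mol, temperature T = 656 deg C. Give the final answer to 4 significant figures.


rate = A * exp(-Q / (R*T))
T = 656 + 273.15 = 929.15 K
rate = 1.0278e+11 * exp(-365e3 / (8.314 * 929.15))
rate = 3.103e-10 1/s


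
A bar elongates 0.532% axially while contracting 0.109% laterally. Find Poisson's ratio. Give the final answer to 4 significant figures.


nu = -epsilon_lat / epsilon_axial
Lateral strain is contraction (negative), so using magnitudes:
nu = 0.109 / 0.532
nu = 0.2049


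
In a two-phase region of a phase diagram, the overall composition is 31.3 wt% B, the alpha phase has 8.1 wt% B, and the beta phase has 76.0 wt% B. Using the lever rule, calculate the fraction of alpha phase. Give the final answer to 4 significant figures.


f_alpha = (C_beta - C0) / (C_beta - C_alpha)
f_alpha = (76.0 - 31.3) / (76.0 - 8.1)
f_alpha = 0.6583


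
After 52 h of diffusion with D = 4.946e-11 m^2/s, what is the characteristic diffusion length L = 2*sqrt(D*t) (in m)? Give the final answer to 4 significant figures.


t = 52 hr = 187200 s
Diffusion length = 2*sqrt(D*t)
= 2*sqrt(4.946e-11 * 187200)
= 6.086e-03 m


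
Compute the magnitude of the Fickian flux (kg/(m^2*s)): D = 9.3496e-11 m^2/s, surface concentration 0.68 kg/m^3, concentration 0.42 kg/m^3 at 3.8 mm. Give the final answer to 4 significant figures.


J = -D * (dC/dx) = D * (C1 - C2) / dx
J = 9.3496e-11 * (0.68 - 0.42) / 3.8e-03
J = 6.397e-09 kg/(m^2*s)


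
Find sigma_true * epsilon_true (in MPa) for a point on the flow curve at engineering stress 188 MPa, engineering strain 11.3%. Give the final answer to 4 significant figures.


sigma_true = sigma_eng * (1 + epsilon_eng)
sigma_true = 188 * (1 + 0.113) = 209.244 MPa
epsilon_true = ln(1 + epsilon_eng)
epsilon_true = ln(1 + 0.113) = 0.107059
sigma_true * epsilon_true = 209.244 * 0.107059 = 22.4 MPa


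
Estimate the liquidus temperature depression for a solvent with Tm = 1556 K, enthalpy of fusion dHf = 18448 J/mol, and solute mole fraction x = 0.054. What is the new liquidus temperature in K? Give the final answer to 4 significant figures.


dT = R*Tm^2*x / dHf
dT = 8.314 * 1556^2 * 0.054 / 18448
dT = 58.9215 K
T_new = 1556 - 58.9215 = 1497 K


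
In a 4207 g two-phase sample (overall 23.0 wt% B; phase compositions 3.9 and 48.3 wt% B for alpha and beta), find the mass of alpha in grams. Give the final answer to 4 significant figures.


f_alpha = (C_beta - C0) / (C_beta - C_alpha)
f_alpha = (48.3 - 23.0) / (48.3 - 3.9) = 0.56982
m_alpha = f_alpha * m_total = 0.56982 * 4207 = 2397 g


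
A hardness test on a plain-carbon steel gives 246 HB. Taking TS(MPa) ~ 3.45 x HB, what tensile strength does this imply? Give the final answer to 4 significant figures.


TS (MPa) = 3.45 * HB
TS = 3.45 * 246
TS = 848.7 MPa


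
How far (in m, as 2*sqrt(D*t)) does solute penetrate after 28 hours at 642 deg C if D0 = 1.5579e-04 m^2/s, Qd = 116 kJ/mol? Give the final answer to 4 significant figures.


Step 1: D = D0 * exp(-Qd/(R*T))
T = 915.15 K
D = 1.5579e-04 * exp(-116e3 / (8.314 * 915.15)) = 3.7264e-11 m^2/s
Step 2: L = 2*sqrt(D*t)
t = 28 h = 100800 s
L = 2*sqrt(3.7264e-11 * 100800) = 3.876e-03 m


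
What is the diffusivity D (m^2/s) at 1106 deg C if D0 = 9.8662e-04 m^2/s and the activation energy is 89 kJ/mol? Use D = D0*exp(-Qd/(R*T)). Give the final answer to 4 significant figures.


D = D0 * exp(-Qd / (R*T))
T = 1379.15 K
D = 9.8662e-04 * exp(-89e3 / (8.314 * 1379.15))
D = 4.199e-07 m^2/s


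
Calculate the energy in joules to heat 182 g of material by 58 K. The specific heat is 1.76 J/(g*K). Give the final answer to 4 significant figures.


Q = m * cp * dT
Q = 182 * 1.76 * 58
Q = 18580 J


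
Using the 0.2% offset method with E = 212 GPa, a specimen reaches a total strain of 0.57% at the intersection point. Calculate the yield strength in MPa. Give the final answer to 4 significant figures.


Offset strain = 0.002
Elastic strain at yield = total_strain - offset = 5.7e-03 - 0.002 = 3.7e-03
sigma_y = E * elastic_strain = 212000 * 3.7e-03
sigma_y = 784.4 MPa


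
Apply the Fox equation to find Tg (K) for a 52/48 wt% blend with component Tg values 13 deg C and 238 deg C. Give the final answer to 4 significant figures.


1/Tg = w1/Tg1 + w2/Tg2 (in Kelvin)
Tg1 = 286.15 K, Tg2 = 511.15 K
1/Tg = 0.52/286.15 + 0.48/511.15
Tg = 362.8 K


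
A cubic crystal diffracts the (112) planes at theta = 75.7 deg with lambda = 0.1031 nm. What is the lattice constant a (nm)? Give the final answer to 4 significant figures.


d = lambda / (2*sin(theta))
d = 0.1031 / (2*sin(75.7 deg))
d = 0.0531983 nm
a = d * sqrt(h^2+k^2+l^2) = 0.0531983 * sqrt(6)
a = 0.1303 nm


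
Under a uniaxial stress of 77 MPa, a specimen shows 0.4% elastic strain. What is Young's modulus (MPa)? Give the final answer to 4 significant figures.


E = sigma / epsilon
epsilon = 0.4% = 4e-03
E = 77 / 4e-03
E = 19250 MPa


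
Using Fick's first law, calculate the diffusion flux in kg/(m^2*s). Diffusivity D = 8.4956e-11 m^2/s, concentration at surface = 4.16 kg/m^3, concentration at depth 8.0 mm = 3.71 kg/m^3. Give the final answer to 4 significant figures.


J = -D * (dC/dx) = D * (C1 - C2) / dx
J = 8.4956e-11 * (4.16 - 3.71) / 8e-03
J = 4.779e-09 kg/(m^2*s)


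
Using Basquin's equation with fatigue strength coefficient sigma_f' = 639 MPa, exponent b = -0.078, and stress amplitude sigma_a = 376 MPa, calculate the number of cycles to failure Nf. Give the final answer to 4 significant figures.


sigma_a = sigma_f' * (2*Nf)^b
2*Nf = (sigma_a / sigma_f')^(1/b)
2*Nf = (376 / 639)^(1/-0.078)
2*Nf = 896.873
Nf = 448.4 cycles


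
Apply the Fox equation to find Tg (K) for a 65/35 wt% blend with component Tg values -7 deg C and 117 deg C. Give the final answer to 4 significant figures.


1/Tg = w1/Tg1 + w2/Tg2 (in Kelvin)
Tg1 = 266.15 K, Tg2 = 390.15 K
1/Tg = 0.65/266.15 + 0.35/390.15
Tg = 299.5 K


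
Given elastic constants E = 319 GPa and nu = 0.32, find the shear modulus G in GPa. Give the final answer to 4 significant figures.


G = E / (2*(1+nu))
G = 319 / (2*(1+0.32))
G = 120.8 GPa


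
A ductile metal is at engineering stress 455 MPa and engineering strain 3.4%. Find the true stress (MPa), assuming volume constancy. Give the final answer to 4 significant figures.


sigma_true = sigma_eng * (1 + epsilon_eng)
sigma_true = 455 * (1 + 0.034)
sigma_true = 470.5 MPa


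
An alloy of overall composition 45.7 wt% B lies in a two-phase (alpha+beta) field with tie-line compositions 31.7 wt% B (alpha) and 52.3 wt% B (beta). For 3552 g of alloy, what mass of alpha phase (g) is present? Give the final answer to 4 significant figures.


f_alpha = (C_beta - C0) / (C_beta - C_alpha)
f_alpha = (52.3 - 45.7) / (52.3 - 31.7) = 0.320388
m_alpha = f_alpha * m_total = 0.320388 * 3552 = 1138 g


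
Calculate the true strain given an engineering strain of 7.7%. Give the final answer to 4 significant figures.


epsilon_true = ln(1 + epsilon_eng)
epsilon_true = ln(1 + 0.077)
epsilon_true = 0.07418


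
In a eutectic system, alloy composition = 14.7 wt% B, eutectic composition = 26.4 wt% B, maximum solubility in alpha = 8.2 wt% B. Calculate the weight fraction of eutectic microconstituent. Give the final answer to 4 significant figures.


f_primary = (C_e - C0) / (C_e - C_alpha_max)
f_primary = (26.4 - 14.7) / (26.4 - 8.2)
f_primary = 0.642857
f_eutectic = 1 - 0.642857 = 0.3571


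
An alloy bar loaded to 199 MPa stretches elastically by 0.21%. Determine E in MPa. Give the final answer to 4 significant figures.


E = sigma / epsilon
epsilon = 0.21% = 2.1e-03
E = 199 / 2.1e-03
E = 94760 MPa


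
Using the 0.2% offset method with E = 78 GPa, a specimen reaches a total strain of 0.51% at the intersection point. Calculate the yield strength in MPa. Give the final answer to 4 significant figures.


Offset strain = 0.002
Elastic strain at yield = total_strain - offset = 5.1e-03 - 0.002 = 3.1e-03
sigma_y = E * elastic_strain = 78000 * 3.1e-03
sigma_y = 241.8 MPa


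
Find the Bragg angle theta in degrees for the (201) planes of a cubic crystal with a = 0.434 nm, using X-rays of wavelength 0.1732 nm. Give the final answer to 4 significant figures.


d = a / sqrt(h^2+k^2+l^2)
d = 0.434 / sqrt(5) = 0.194091 nm
lambda = 2*d*sin(theta)  =>  sin(theta) = lambda / (2*d)
sin(theta) = 0.1732 / (2 * 0.194091) = 0.446183
theta = 26.5 deg


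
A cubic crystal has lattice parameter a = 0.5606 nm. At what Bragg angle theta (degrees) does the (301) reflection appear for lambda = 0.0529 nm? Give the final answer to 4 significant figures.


d = a / sqrt(h^2+k^2+l^2)
d = 0.5606 / sqrt(10) = 0.177277 nm
lambda = 2*d*sin(theta)  =>  sin(theta) = lambda / (2*d)
sin(theta) = 0.0529 / (2 * 0.177277) = 0.149201
theta = 8.581 deg


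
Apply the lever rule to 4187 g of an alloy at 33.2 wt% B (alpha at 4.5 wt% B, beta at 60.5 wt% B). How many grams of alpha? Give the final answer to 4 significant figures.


f_alpha = (C_beta - C0) / (C_beta - C_alpha)
f_alpha = (60.5 - 33.2) / (60.5 - 4.5) = 0.4875
m_alpha = f_alpha * m_total = 0.4875 * 4187 = 2041 g


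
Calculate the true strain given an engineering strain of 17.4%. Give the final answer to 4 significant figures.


epsilon_true = ln(1 + epsilon_eng)
epsilon_true = ln(1 + 0.174)
epsilon_true = 0.1604


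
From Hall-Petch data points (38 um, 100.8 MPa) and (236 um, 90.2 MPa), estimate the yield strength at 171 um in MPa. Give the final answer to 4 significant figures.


sigma_y = sigma0 + k / sqrt(d)
1/sqrt(d1) = 1/sqrt(3.8e-05) = 162.221;  1/sqrt(d2) = 65.0945
k = (sigma1 - sigma2) / (1/sqrt(d1) - 1/sqrt(d2)) = (100.8 - 90.2) / (162.221 - 65.0945) = 0.109136 MPa*m^0.5
sigma0 = sigma1 - k/sqrt(d1) = 100.8 - 0.109136*162.221 = 83.0959 MPa
sigma_y(d3) = 83.0959 + 0.109136 / sqrt(1.71e-04) = 91.44 MPa


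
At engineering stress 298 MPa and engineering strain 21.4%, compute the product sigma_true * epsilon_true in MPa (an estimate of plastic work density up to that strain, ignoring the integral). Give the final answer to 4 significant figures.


sigma_true = sigma_eng * (1 + epsilon_eng)
sigma_true = 298 * (1 + 0.214) = 361.772 MPa
epsilon_true = ln(1 + epsilon_eng)
epsilon_true = ln(1 + 0.214) = 0.193921
sigma_true * epsilon_true = 361.772 * 0.193921 = 70.16 MPa


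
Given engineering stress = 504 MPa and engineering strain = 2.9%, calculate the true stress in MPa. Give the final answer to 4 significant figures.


sigma_true = sigma_eng * (1 + epsilon_eng)
sigma_true = 504 * (1 + 0.029)
sigma_true = 518.6 MPa


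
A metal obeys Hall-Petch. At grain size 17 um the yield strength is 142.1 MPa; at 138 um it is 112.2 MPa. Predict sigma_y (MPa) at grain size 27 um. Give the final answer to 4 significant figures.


sigma_y = sigma0 + k / sqrt(d)
1/sqrt(d1) = 1/sqrt(1.7e-05) = 242.536;  1/sqrt(d2) = 85.1257
k = (sigma1 - sigma2) / (1/sqrt(d1) - 1/sqrt(d2)) = (142.1 - 112.2) / (242.536 - 85.1257) = 0.18995 MPa*m^0.5
sigma0 = sigma1 - k/sqrt(d1) = 142.1 - 0.18995*242.536 = 96.0304 MPa
sigma_y(d3) = 96.0304 + 0.18995 / sqrt(2.7e-05) = 132.6 MPa


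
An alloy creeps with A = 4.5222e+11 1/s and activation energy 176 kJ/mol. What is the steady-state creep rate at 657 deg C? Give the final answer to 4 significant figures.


rate = A * exp(-Q / (R*T))
T = 657 + 273.15 = 930.15 K
rate = 4.5222e+11 * exp(-176e3 / (8.314 * 930.15))
rate = 59.06 1/s


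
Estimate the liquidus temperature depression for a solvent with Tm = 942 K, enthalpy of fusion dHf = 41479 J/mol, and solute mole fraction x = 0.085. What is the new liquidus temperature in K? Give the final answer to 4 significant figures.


dT = R*Tm^2*x / dHf
dT = 8.314 * 942^2 * 0.085 / 41479
dT = 15.1183 K
T_new = 942 - 15.1183 = 926.9 K


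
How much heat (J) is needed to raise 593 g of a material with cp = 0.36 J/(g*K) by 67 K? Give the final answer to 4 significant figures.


Q = m * cp * dT
Q = 593 * 0.36 * 67
Q = 14300 J


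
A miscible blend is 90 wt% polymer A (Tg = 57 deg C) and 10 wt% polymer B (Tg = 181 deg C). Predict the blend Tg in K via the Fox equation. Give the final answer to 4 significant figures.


1/Tg = w1/Tg1 + w2/Tg2 (in Kelvin)
Tg1 = 330.15 K, Tg2 = 454.15 K
1/Tg = 0.9/330.15 + 0.1/454.15
Tg = 339.4 K


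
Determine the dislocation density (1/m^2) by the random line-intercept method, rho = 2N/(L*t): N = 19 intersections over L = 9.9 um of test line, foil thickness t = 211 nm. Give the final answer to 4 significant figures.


rho = 2N / (L * t)
L = 9.9 um = 9.9e-06 m, t = 211 nm = 2.11e-07 m
rho = 2 * 19 / (9.9e-06 * 2.11e-07)
rho = 1.819e+13 1/m^2


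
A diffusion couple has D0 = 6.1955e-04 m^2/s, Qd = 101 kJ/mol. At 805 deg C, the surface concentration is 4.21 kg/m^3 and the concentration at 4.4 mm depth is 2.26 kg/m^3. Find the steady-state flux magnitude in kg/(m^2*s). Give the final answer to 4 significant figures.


Step 1: D = D0 * exp(-Qd/(R*T))
T = 805 + 273.15 = 1078.15 K
D = 6.1955e-04 * exp(-101e3 / (8.314 * 1078.15)) = 7.91793e-09 m^2/s
Step 2: J = D * (C1 - C2) / dx
J = 7.91793e-09 * (4.21 - 2.26) / 4.4e-03
J = 3.509e-06 kg/(m^2*s)


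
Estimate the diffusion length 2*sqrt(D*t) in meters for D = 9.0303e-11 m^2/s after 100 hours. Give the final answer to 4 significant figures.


t = 100 hr = 360000 s
Diffusion length = 2*sqrt(D*t)
= 2*sqrt(9.0303e-11 * 360000)
= 0.0114 m


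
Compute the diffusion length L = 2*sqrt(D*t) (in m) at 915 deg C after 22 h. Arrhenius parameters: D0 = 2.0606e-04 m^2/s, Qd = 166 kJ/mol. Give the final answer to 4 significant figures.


Step 1: D = D0 * exp(-Qd/(R*T))
T = 1188.15 K
D = 2.0606e-04 * exp(-166e3 / (8.314 * 1188.15)) = 1.03722e-11 m^2/s
Step 2: L = 2*sqrt(D*t)
t = 22 h = 79200 s
L = 2*sqrt(1.03722e-11 * 79200) = 1.813e-03 m


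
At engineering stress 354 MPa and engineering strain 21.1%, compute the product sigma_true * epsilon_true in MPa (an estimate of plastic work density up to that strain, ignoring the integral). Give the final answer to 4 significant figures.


sigma_true = sigma_eng * (1 + epsilon_eng)
sigma_true = 354 * (1 + 0.211) = 428.694 MPa
epsilon_true = ln(1 + epsilon_eng)
epsilon_true = ln(1 + 0.211) = 0.191446
sigma_true * epsilon_true = 428.694 * 0.191446 = 82.07 MPa


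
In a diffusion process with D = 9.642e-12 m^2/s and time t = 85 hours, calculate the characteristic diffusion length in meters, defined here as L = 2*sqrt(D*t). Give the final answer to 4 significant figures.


t = 85 hr = 306000 s
Diffusion length = 2*sqrt(D*t)
= 2*sqrt(9.642e-12 * 306000)
= 3.435e-03 m


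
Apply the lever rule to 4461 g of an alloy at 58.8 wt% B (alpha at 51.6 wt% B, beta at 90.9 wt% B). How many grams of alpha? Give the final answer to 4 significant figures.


f_alpha = (C_beta - C0) / (C_beta - C_alpha)
f_alpha = (90.9 - 58.8) / (90.9 - 51.6) = 0.816794
m_alpha = f_alpha * m_total = 0.816794 * 4461 = 3644 g


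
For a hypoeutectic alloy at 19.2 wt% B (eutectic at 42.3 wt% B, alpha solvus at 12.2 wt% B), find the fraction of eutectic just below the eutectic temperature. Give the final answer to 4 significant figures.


f_primary = (C_e - C0) / (C_e - C_alpha_max)
f_primary = (42.3 - 19.2) / (42.3 - 12.2)
f_primary = 0.767442
f_eutectic = 1 - 0.767442 = 0.2326


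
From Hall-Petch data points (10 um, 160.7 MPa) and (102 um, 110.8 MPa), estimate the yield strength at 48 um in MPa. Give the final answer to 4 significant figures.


sigma_y = sigma0 + k / sqrt(d)
1/sqrt(d1) = 1/sqrt(1e-05) = 316.228;  1/sqrt(d2) = 99.0148
k = (sigma1 - sigma2) / (1/sqrt(d1) - 1/sqrt(d2)) = (160.7 - 110.8) / (316.228 - 99.0148) = 0.229728 MPa*m^0.5
sigma0 = sigma1 - k/sqrt(d1) = 160.7 - 0.229728*316.228 = 88.0535 MPa
sigma_y(d3) = 88.0535 + 0.229728 / sqrt(4.8e-05) = 121.2 MPa


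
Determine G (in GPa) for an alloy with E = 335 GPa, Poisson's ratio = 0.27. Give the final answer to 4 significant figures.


G = E / (2*(1+nu))
G = 335 / (2*(1+0.27))
G = 131.9 GPa


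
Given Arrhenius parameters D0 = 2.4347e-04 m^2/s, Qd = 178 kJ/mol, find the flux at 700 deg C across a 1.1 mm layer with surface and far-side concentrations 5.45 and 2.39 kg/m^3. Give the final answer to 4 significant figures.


Step 1: D = D0 * exp(-Qd/(R*T))
T = 700 + 273.15 = 973.15 K
D = 2.4347e-04 * exp(-178e3 / (8.314 * 973.15)) = 6.78893e-14 m^2/s
Step 2: J = D * (C1 - C2) / dx
J = 6.78893e-14 * (5.45 - 2.39) / 1.1e-03
J = 1.889e-10 kg/(m^2*s)


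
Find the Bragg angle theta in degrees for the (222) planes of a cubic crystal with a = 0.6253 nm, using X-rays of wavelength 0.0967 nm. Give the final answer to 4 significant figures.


d = a / sqrt(h^2+k^2+l^2)
d = 0.6253 / sqrt(12) = 0.180509 nm
lambda = 2*d*sin(theta)  =>  sin(theta) = lambda / (2*d)
sin(theta) = 0.0967 / (2 * 0.180509) = 0.267854
theta = 15.54 deg


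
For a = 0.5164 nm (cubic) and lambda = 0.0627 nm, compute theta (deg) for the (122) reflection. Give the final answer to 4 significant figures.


d = a / sqrt(h^2+k^2+l^2)
d = 0.5164 / sqrt(9) = 0.172133 nm
lambda = 2*d*sin(theta)  =>  sin(theta) = lambda / (2*d)
sin(theta) = 0.0627 / (2 * 0.172133) = 0.182126
theta = 10.49 deg


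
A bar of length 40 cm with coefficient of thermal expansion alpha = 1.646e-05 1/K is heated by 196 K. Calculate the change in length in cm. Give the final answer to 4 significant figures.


dL = L0 * alpha * dT
dL = 40 * 1.646e-05 * 196
dL = 0.129 cm


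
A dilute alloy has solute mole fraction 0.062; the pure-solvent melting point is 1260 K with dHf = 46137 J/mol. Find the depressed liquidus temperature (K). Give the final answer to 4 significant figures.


dT = R*Tm^2*x / dHf
dT = 8.314 * 1260^2 * 0.062 / 46137
dT = 17.7375 K
T_new = 1260 - 17.7375 = 1242 K


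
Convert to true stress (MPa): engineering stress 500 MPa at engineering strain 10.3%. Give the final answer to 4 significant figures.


sigma_true = sigma_eng * (1 + epsilon_eng)
sigma_true = 500 * (1 + 0.103)
sigma_true = 551.5 MPa


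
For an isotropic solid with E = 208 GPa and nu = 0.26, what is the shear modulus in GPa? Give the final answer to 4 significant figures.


G = E / (2*(1+nu))
G = 208 / (2*(1+0.26))
G = 82.54 GPa


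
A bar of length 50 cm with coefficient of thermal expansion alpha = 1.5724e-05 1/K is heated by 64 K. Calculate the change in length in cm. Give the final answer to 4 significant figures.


dL = L0 * alpha * dT
dL = 50 * 1.5724e-05 * 64
dL = 0.05032 cm


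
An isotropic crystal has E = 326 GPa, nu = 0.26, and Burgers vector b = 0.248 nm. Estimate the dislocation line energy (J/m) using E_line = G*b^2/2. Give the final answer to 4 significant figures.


Step 1: G = E / (2*(1+nu))
G = 326 / (2*(1+0.26)) = 129.365 GPa = 1.29365e+11 Pa
Step 2: E_line = G*b^2/2
b = 0.248 nm = 2.48e-10 m
E_line = 0.5 * 1.29365e+11 * (2.48e-10)^2 = 3.978e-09 J/m


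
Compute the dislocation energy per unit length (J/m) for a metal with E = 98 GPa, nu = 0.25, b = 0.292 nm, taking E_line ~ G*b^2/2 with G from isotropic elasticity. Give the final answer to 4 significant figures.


Step 1: G = E / (2*(1+nu))
G = 98 / (2*(1+0.25)) = 39.2 GPa = 3.92e+10 Pa
Step 2: E_line = G*b^2/2
b = 0.292 nm = 2.92e-10 m
E_line = 0.5 * 3.92e+10 * (2.92e-10)^2 = 1.671e-09 J/m


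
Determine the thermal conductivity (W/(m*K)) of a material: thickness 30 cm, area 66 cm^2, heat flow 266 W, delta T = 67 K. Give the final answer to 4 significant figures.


k = Q*L / (A*dT)
L = 0.3 m, A = 6.6e-03 m^2
k = 266 * 0.3 / (6.6e-03 * 67)
k = 180.5 W/(m*K)


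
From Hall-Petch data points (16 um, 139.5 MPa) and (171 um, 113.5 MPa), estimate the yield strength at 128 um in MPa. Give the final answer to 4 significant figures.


sigma_y = sigma0 + k / sqrt(d)
1/sqrt(d1) = 1/sqrt(1.6e-05) = 250;  1/sqrt(d2) = 76.4719
k = (sigma1 - sigma2) / (1/sqrt(d1) - 1/sqrt(d2)) = (139.5 - 113.5) / (250 - 76.4719) = 0.149832 MPa*m^0.5
sigma0 = sigma1 - k/sqrt(d1) = 139.5 - 0.149832*250 = 102.042 MPa
sigma_y(d3) = 102.042 + 0.149832 / sqrt(1.28e-04) = 115.3 MPa


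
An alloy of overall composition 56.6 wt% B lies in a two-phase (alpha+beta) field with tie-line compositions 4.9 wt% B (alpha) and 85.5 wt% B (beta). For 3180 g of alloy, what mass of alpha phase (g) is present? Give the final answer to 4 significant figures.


f_alpha = (C_beta - C0) / (C_beta - C_alpha)
f_alpha = (85.5 - 56.6) / (85.5 - 4.9) = 0.358561
m_alpha = f_alpha * m_total = 0.358561 * 3180 = 1140 g


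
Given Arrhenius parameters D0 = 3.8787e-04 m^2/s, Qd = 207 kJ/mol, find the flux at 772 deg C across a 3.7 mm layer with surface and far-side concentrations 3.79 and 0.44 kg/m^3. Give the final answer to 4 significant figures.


Step 1: D = D0 * exp(-Qd/(R*T))
T = 772 + 273.15 = 1045.15 K
D = 3.8787e-04 * exp(-207e3 / (8.314 * 1045.15)) = 1.7492e-14 m^2/s
Step 2: J = D * (C1 - C2) / dx
J = 1.7492e-14 * (3.79 - 0.44) / 3.7e-03
J = 1.584e-11 kg/(m^2*s)


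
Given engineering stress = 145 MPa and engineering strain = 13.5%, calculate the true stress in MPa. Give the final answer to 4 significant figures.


sigma_true = sigma_eng * (1 + epsilon_eng)
sigma_true = 145 * (1 + 0.135)
sigma_true = 164.6 MPa


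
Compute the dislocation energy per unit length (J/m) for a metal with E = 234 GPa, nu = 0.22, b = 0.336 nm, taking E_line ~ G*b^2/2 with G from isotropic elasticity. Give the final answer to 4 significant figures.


Step 1: G = E / (2*(1+nu))
G = 234 / (2*(1+0.22)) = 95.9016 GPa = 9.59016e+10 Pa
Step 2: E_line = G*b^2/2
b = 0.336 nm = 3.36e-10 m
E_line = 0.5 * 9.59016e+10 * (3.36e-10)^2 = 5.413e-09 J/m


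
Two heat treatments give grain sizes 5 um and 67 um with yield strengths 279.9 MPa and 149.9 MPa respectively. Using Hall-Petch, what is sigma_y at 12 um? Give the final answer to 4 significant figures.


sigma_y = sigma0 + k / sqrt(d)
1/sqrt(d1) = 1/sqrt(5e-06) = 447.214;  1/sqrt(d2) = 122.169
k = (sigma1 - sigma2) / (1/sqrt(d1) - 1/sqrt(d2)) = (279.9 - 149.9) / (447.214 - 122.169) = 0.399946 MPa*m^0.5
sigma0 = sigma1 - k/sqrt(d1) = 279.9 - 0.399946*447.214 = 101.039 MPa
sigma_y(d3) = 101.039 + 0.399946 / sqrt(1.2e-05) = 216.5 MPa


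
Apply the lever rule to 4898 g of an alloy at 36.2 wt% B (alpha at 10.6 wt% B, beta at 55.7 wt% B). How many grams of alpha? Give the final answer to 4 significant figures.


f_alpha = (C_beta - C0) / (C_beta - C_alpha)
f_alpha = (55.7 - 36.2) / (55.7 - 10.6) = 0.432373
m_alpha = f_alpha * m_total = 0.432373 * 4898 = 2118 g


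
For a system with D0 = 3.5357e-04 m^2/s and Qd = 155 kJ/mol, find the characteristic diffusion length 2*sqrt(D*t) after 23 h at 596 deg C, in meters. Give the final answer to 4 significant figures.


Step 1: D = D0 * exp(-Qd/(R*T))
T = 869.15 K
D = 3.5357e-04 * exp(-155e3 / (8.314 * 869.15)) = 1.70949e-13 m^2/s
Step 2: L = 2*sqrt(D*t)
t = 23 h = 82800 s
L = 2*sqrt(1.70949e-13 * 82800) = 2.379e-04 m


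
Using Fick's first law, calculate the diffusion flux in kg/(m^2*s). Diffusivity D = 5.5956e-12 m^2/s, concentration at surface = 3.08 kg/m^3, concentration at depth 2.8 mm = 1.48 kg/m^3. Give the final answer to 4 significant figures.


J = -D * (dC/dx) = D * (C1 - C2) / dx
J = 5.5956e-12 * (3.08 - 1.48) / 2.8e-03
J = 3.197e-09 kg/(m^2*s)


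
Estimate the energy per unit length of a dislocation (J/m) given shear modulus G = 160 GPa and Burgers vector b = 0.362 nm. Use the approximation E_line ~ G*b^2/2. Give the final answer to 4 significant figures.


E = G*b^2/2
b = 0.362 nm = 3.62e-10 m
G = 160 GPa = 1.6e+11 Pa
E = 0.5 * 1.6e+11 * (3.62e-10)^2
E = 1.048e-08 J/m


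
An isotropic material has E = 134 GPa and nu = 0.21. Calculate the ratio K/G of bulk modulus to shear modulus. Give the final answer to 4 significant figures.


G = E / (2*(1+nu))
G = 134 / (2*(1+0.21)) = 55.3719 GPa
K = E / (3*(1-2*nu))
K = 134 / (3*(1-2*0.21)) = 77.0115 GPa
K/G = 77.0115 / 55.3719 = 1.391


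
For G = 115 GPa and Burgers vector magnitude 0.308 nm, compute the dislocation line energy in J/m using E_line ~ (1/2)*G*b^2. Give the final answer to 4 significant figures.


E = G*b^2/2
b = 0.308 nm = 3.08e-10 m
G = 115 GPa = 1.15e+11 Pa
E = 0.5 * 1.15e+11 * (3.08e-10)^2
E = 5.455e-09 J/m


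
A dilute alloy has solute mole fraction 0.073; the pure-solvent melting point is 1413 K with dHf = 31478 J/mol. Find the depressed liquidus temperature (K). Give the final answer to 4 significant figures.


dT = R*Tm^2*x / dHf
dT = 8.314 * 1413^2 * 0.073 / 31478
dT = 38.4955 K
T_new = 1413 - 38.4955 = 1375 K


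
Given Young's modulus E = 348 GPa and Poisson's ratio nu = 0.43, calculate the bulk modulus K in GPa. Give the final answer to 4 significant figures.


K = E / (3*(1-2*nu))
K = 348 / (3*(1-2*0.43))
K = 828.6 GPa


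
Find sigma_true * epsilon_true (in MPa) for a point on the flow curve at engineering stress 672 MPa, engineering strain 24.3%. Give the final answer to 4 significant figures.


sigma_true = sigma_eng * (1 + epsilon_eng)
sigma_true = 672 * (1 + 0.243) = 835.296 MPa
epsilon_true = ln(1 + epsilon_eng)
epsilon_true = ln(1 + 0.243) = 0.217528
sigma_true * epsilon_true = 835.296 * 0.217528 = 181.7 MPa


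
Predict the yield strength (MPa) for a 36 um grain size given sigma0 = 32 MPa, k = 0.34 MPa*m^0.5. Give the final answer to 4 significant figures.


sigma_y = sigma0 + k / sqrt(d)
d = 36 um = 3.6e-05 m
sigma_y = 32 + 0.34 / sqrt(3.6e-05)
sigma_y = 88.67 MPa


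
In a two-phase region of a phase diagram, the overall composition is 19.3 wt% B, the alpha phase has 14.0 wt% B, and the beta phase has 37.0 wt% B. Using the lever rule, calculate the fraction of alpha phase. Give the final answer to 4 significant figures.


f_alpha = (C_beta - C0) / (C_beta - C_alpha)
f_alpha = (37.0 - 19.3) / (37.0 - 14.0)
f_alpha = 0.7696


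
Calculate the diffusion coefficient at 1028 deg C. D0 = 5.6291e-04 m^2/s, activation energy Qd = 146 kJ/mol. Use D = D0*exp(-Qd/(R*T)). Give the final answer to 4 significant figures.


D = D0 * exp(-Qd / (R*T))
T = 1301.15 K
D = 5.6291e-04 * exp(-146e3 / (8.314 * 1301.15))
D = 7.746e-10 m^2/s


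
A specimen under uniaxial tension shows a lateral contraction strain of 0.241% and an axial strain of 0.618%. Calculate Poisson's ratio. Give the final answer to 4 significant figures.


nu = -epsilon_lat / epsilon_axial
Lateral strain is contraction (negative), so using magnitudes:
nu = 0.241 / 0.618
nu = 0.39


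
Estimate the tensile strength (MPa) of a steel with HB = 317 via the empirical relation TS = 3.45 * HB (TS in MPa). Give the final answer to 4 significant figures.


TS (MPa) = 3.45 * HB
TS = 3.45 * 317
TS = 1094 MPa


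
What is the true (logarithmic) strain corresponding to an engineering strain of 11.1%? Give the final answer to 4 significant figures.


epsilon_true = ln(1 + epsilon_eng)
epsilon_true = ln(1 + 0.111)
epsilon_true = 0.1053


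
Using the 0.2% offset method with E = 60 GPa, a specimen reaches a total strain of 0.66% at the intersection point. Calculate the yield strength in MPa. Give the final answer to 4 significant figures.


Offset strain = 0.002
Elastic strain at yield = total_strain - offset = 6.6e-03 - 0.002 = 4.6e-03
sigma_y = E * elastic_strain = 60000 * 4.6e-03
sigma_y = 276 MPa


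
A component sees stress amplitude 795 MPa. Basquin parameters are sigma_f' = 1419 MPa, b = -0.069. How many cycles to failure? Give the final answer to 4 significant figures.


sigma_a = sigma_f' * (2*Nf)^b
2*Nf = (sigma_a / sigma_f')^(1/b)
2*Nf = (795 / 1419)^(1/-0.069)
2*Nf = 4431.98
Nf = 2216 cycles


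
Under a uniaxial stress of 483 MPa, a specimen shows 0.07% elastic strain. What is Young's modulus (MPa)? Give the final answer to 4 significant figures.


E = sigma / epsilon
epsilon = 0.07% = 7e-04
E = 483 / 7e-04
E = 690000 MPa


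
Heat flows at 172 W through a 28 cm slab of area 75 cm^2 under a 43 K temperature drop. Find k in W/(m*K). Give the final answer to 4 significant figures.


k = Q*L / (A*dT)
L = 0.28 m, A = 7.5e-03 m^2
k = 172 * 0.28 / (7.5e-03 * 43)
k = 149.3 W/(m*K)


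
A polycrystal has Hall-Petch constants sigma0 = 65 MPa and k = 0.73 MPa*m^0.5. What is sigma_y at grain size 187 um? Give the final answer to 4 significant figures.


sigma_y = sigma0 + k / sqrt(d)
d = 187 um = 1.87e-04 m
sigma_y = 65 + 0.73 / sqrt(1.87e-04)
sigma_y = 118.4 MPa


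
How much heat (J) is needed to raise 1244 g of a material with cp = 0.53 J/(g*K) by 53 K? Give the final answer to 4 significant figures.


Q = m * cp * dT
Q = 1244 * 0.53 * 53
Q = 34940 J


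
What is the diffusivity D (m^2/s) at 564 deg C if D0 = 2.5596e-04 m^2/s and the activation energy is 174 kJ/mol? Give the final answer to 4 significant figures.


D = D0 * exp(-Qd / (R*T))
T = 837.15 K
D = 2.5596e-04 * exp(-174e3 / (8.314 * 837.15))
D = 3.556e-15 m^2/s


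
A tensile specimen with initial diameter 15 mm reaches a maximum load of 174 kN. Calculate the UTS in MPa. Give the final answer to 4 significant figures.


A0 = pi*(d/2)^2 = pi*(15/2)^2 = 176.715 mm^2
UTS = F_max / A0 = 174*1000 / 176.715
UTS = 984.6 MPa


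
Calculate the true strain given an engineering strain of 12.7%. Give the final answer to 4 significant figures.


epsilon_true = ln(1 + epsilon_eng)
epsilon_true = ln(1 + 0.127)
epsilon_true = 0.1196


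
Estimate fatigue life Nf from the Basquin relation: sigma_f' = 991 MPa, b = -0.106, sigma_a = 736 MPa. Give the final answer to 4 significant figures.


sigma_a = sigma_f' * (2*Nf)^b
2*Nf = (sigma_a / sigma_f')^(1/b)
2*Nf = (736 / 991)^(1/-0.106)
2*Nf = 16.5512
Nf = 8.276 cycles


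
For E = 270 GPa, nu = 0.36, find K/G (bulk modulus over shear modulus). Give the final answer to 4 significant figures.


G = E / (2*(1+nu))
G = 270 / (2*(1+0.36)) = 99.2647 GPa
K = E / (3*(1-2*nu))
K = 270 / (3*(1-2*0.36)) = 321.429 GPa
K/G = 321.429 / 99.2647 = 3.238


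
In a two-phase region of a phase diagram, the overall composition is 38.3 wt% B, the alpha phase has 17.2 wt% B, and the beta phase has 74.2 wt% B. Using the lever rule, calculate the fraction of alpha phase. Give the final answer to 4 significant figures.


f_alpha = (C_beta - C0) / (C_beta - C_alpha)
f_alpha = (74.2 - 38.3) / (74.2 - 17.2)
f_alpha = 0.6298


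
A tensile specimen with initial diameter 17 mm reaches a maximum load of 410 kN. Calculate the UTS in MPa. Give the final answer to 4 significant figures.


A0 = pi*(d/2)^2 = pi*(17/2)^2 = 226.98 mm^2
UTS = F_max / A0 = 410*1000 / 226.98
UTS = 1806 MPa


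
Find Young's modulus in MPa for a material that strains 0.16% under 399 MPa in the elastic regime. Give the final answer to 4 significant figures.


E = sigma / epsilon
epsilon = 0.16% = 1.6e-03
E = 399 / 1.6e-03
E = 249400 MPa


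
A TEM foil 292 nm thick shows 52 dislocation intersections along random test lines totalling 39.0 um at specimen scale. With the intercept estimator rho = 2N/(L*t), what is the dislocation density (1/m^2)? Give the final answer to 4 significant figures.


rho = 2N / (L * t)
L = 39.0 um = 3.9e-05 m, t = 292 nm = 2.92e-07 m
rho = 2 * 52 / (3.9e-05 * 2.92e-07)
rho = 9.132e+12 1/m^2


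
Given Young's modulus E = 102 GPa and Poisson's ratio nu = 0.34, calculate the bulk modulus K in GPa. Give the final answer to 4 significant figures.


K = E / (3*(1-2*nu))
K = 102 / (3*(1-2*0.34))
K = 106.3 GPa


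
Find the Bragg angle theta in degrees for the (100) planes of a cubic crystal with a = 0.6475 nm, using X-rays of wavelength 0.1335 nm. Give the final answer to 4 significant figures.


d = a / sqrt(h^2+k^2+l^2)
d = 0.6475 / sqrt(1) = 0.6475 nm
lambda = 2*d*sin(theta)  =>  sin(theta) = lambda / (2*d)
sin(theta) = 0.1335 / (2 * 0.6475) = 0.103089
theta = 5.917 deg


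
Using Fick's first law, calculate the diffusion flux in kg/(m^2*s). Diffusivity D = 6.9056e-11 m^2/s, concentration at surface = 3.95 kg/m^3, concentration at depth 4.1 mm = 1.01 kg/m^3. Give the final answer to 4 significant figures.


J = -D * (dC/dx) = D * (C1 - C2) / dx
J = 6.9056e-11 * (3.95 - 1.01) / 4.1e-03
J = 4.952e-08 kg/(m^2*s)


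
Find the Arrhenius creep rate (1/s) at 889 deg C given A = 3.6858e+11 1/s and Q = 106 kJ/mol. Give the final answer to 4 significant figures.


rate = A * exp(-Q / (R*T))
T = 889 + 273.15 = 1162.15 K
rate = 3.6858e+11 * exp(-106e3 / (8.314 * 1162.15))
rate = 6.339e+06 1/s


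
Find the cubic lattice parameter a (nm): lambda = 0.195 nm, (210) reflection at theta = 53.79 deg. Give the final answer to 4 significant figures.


d = lambda / (2*sin(theta))
d = 0.195 / (2*sin(53.79 deg))
d = 0.120839 nm
a = d * sqrt(h^2+k^2+l^2) = 0.120839 * sqrt(5)
a = 0.2702 nm


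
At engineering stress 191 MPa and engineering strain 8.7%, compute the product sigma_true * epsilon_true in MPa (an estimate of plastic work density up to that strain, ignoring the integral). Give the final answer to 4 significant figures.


sigma_true = sigma_eng * (1 + epsilon_eng)
sigma_true = 191 * (1 + 0.087) = 207.617 MPa
epsilon_true = ln(1 + epsilon_eng)
epsilon_true = ln(1 + 0.087) = 0.0834216
sigma_true * epsilon_true = 207.617 * 0.0834216 = 17.32 MPa


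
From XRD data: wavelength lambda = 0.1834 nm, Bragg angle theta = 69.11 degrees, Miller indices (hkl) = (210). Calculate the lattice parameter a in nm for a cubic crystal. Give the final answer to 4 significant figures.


d = lambda / (2*sin(theta))
d = 0.1834 / (2*sin(69.11 deg))
d = 0.0981518 nm
a = d * sqrt(h^2+k^2+l^2) = 0.0981518 * sqrt(5)
a = 0.2195 nm


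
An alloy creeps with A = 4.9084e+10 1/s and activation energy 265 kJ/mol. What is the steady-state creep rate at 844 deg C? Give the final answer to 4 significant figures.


rate = A * exp(-Q / (R*T))
T = 844 + 273.15 = 1117.15 K
rate = 4.9084e+10 * exp(-265e3 / (8.314 * 1117.15))
rate = 0.01995 1/s


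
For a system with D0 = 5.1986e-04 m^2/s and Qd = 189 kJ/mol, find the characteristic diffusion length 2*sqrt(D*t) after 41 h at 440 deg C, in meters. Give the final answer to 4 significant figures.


Step 1: D = D0 * exp(-Qd/(R*T))
T = 713.15 K
D = 5.1986e-04 * exp(-189e3 / (8.314 * 713.15)) = 7.44886e-18 m^2/s
Step 2: L = 2*sqrt(D*t)
t = 41 h = 147600 s
L = 2*sqrt(7.44886e-18 * 147600) = 2.097e-06 m


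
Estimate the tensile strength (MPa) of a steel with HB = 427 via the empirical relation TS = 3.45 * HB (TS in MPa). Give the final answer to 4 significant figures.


TS (MPa) = 3.45 * HB
TS = 3.45 * 427
TS = 1473 MPa


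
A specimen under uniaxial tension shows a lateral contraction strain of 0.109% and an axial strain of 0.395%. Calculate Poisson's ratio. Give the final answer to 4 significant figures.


nu = -epsilon_lat / epsilon_axial
Lateral strain is contraction (negative), so using magnitudes:
nu = 0.109 / 0.395
nu = 0.2759


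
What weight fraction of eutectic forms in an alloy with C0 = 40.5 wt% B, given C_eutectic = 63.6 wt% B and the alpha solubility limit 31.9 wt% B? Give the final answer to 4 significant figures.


f_primary = (C_e - C0) / (C_e - C_alpha_max)
f_primary = (63.6 - 40.5) / (63.6 - 31.9)
f_primary = 0.728707
f_eutectic = 1 - 0.728707 = 0.2713


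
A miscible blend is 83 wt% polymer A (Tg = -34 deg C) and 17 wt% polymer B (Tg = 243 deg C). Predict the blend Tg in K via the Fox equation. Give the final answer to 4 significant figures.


1/Tg = w1/Tg1 + w2/Tg2 (in Kelvin)
Tg1 = 239.15 K, Tg2 = 516.15 K
1/Tg = 0.83/239.15 + 0.17/516.15
Tg = 263.2 K


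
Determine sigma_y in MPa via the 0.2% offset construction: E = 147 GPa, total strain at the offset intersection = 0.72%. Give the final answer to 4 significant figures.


Offset strain = 0.002
Elastic strain at yield = total_strain - offset = 7.2e-03 - 0.002 = 5.2e-03
sigma_y = E * elastic_strain = 147000 * 5.2e-03
sigma_y = 764.4 MPa


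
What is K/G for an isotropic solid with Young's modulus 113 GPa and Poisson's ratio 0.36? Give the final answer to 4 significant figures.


G = E / (2*(1+nu))
G = 113 / (2*(1+0.36)) = 41.5441 GPa
K = E / (3*(1-2*nu))
K = 113 / (3*(1-2*0.36)) = 134.524 GPa
K/G = 134.524 / 41.5441 = 3.238


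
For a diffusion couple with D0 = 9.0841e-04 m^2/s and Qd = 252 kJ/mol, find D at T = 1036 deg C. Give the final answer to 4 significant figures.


D = D0 * exp(-Qd / (R*T))
T = 1309.15 K
D = 9.0841e-04 * exp(-252e3 / (8.314 * 1309.15))
D = 8.002e-14 m^2/s


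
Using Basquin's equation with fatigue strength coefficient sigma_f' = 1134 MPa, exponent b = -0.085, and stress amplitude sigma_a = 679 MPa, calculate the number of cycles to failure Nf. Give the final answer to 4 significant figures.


sigma_a = sigma_f' * (2*Nf)^b
2*Nf = (sigma_a / sigma_f')^(1/b)
2*Nf = (679 / 1134)^(1/-0.085)
2*Nf = 417.358
Nf = 208.7 cycles


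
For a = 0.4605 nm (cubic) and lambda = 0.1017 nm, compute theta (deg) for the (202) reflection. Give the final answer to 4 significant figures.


d = a / sqrt(h^2+k^2+l^2)
d = 0.4605 / sqrt(8) = 0.162811 nm
lambda = 2*d*sin(theta)  =>  sin(theta) = lambda / (2*d)
sin(theta) = 0.1017 / (2 * 0.162811) = 0.312325
theta = 18.2 deg


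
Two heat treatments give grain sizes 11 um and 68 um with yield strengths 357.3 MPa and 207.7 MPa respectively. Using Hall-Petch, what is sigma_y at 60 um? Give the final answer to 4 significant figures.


sigma_y = sigma0 + k / sqrt(d)
1/sqrt(d1) = 1/sqrt(1.1e-05) = 301.511;  1/sqrt(d2) = 121.268
k = (sigma1 - sigma2) / (1/sqrt(d1) - 1/sqrt(d2)) = (357.3 - 207.7) / (301.511 - 121.268) = 0.829988 MPa*m^0.5
sigma0 = sigma1 - k/sqrt(d1) = 357.3 - 0.829988*301.511 = 107.049 MPa
sigma_y(d3) = 107.049 + 0.829988 / sqrt(6e-05) = 214.2 MPa


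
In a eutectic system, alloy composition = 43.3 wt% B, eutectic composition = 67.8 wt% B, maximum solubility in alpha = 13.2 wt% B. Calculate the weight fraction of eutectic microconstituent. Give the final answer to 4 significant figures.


f_primary = (C_e - C0) / (C_e - C_alpha_max)
f_primary = (67.8 - 43.3) / (67.8 - 13.2)
f_primary = 0.448718
f_eutectic = 1 - 0.448718 = 0.5513
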